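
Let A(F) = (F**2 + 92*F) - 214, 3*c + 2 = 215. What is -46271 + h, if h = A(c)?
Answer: -34912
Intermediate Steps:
c = 71 (c = -2/3 + (1/3)*215 = -2/3 + 215/3 = 71)
A(F) = -214 + F**2 + 92*F
h = 11359 (h = -214 + 71**2 + 92*71 = -214 + 5041 + 6532 = 11359)
-46271 + h = -46271 + 11359 = -34912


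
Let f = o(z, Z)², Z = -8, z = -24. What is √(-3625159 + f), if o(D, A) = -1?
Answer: I*√3625158 ≈ 1904.0*I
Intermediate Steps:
f = 1 (f = (-1)² = 1)
√(-3625159 + f) = √(-3625159 + 1) = √(-3625158) = I*√3625158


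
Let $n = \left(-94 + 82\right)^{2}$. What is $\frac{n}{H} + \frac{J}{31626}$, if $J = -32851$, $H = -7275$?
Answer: $- \frac{11597389}{10956150} \approx -1.0585$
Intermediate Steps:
$n = 144$ ($n = \left(-12\right)^{2} = 144$)
$\frac{n}{H} + \frac{J}{31626} = \frac{144}{-7275} - \frac{32851}{31626} = 144 \left(- \frac{1}{7275}\right) - \frac{4693}{4518} = - \frac{48}{2425} - \frac{4693}{4518} = - \frac{11597389}{10956150}$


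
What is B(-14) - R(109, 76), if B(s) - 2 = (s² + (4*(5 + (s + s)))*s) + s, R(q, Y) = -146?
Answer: 1618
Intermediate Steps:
B(s) = 2 + s + s² + s*(20 + 8*s) (B(s) = 2 + ((s² + (4*(5 + (s + s)))*s) + s) = 2 + ((s² + (4*(5 + 2*s))*s) + s) = 2 + ((s² + (20 + 8*s)*s) + s) = 2 + ((s² + s*(20 + 8*s)) + s) = 2 + (s + s² + s*(20 + 8*s)) = 2 + s + s² + s*(20 + 8*s))
B(-14) - R(109, 76) = (2 + 9*(-14)² + 21*(-14)) - 1*(-146) = (2 + 9*196 - 294) + 146 = (2 + 1764 - 294) + 146 = 1472 + 146 = 1618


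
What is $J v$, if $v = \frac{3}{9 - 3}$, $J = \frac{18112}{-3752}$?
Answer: $- \frac{1132}{469} \approx -2.4136$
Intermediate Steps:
$J = - \frac{2264}{469}$ ($J = 18112 \left(- \frac{1}{3752}\right) = - \frac{2264}{469} \approx -4.8273$)
$v = \frac{1}{2}$ ($v = \frac{3}{6} = 3 \cdot \frac{1}{6} = \frac{1}{2} \approx 0.5$)
$J v = \left(- \frac{2264}{469}\right) \frac{1}{2} = - \frac{1132}{469}$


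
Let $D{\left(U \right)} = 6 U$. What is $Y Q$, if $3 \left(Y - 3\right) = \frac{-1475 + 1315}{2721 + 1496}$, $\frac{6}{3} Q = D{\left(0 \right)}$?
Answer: $0$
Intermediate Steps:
$Q = 0$ ($Q = \frac{6 \cdot 0}{2} = \frac{1}{2} \cdot 0 = 0$)
$Y = \frac{37793}{12651}$ ($Y = 3 + \frac{\left(-1475 + 1315\right) \frac{1}{2721 + 1496}}{3} = 3 + \frac{\left(-160\right) \frac{1}{4217}}{3} = 3 + \frac{1}{3} \left(- \frac{160}{4217}\right) = 3 - \frac{160}{12651} = \frac{37793}{12651} \approx 2.9874$)
$Y Q = \frac{37793}{12651} \cdot 0 = 0$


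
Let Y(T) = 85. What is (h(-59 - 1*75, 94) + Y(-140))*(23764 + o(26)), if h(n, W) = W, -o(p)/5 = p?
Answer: 4230486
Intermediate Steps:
o(p) = -5*p
(h(-59 - 1*75, 94) + Y(-140))*(23764 + o(26)) = (94 + 85)*(23764 - 5*26) = 179*(23764 - 130) = 179*23634 = 4230486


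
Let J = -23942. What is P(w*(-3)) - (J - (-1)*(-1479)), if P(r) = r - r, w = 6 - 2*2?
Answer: 25421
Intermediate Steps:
w = 2 (w = 6 - 4 = 2)
P(r) = 0
P(w*(-3)) - (J - (-1)*(-1479)) = 0 - (-23942 - (-1)*(-1479)) = 0 - (-23942 - 1*1479) = 0 - (-23942 - 1479) = 0 - 1*(-25421) = 0 + 25421 = 25421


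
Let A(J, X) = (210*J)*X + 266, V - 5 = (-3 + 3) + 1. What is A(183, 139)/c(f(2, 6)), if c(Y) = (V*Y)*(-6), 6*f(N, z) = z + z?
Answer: -1335509/18 ≈ -74195.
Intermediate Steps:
V = 6 (V = 5 + ((-3 + 3) + 1) = 5 + (0 + 1) = 5 + 1 = 6)
A(J, X) = 266 + 210*J*X (A(J, X) = 210*J*X + 266 = 266 + 210*J*X)
f(N, z) = z/3 (f(N, z) = (z + z)/6 = (2*z)/6 = z/3)
c(Y) = -36*Y (c(Y) = (6*Y)*(-6) = -36*Y)
A(183, 139)/c(f(2, 6)) = (266 + 210*183*139)/((-12*6)) = (266 + 5341770)/((-36*2)) = 5342036/(-72) = 5342036*(-1/72) = -1335509/18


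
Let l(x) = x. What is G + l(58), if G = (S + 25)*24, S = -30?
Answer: -62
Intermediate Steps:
G = -120 (G = (-30 + 25)*24 = -5*24 = -120)
G + l(58) = -120 + 58 = -62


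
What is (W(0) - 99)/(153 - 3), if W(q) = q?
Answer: -33/50 ≈ -0.66000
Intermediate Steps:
(W(0) - 99)/(153 - 3) = (0 - 99)/(153 - 3) = -99/150 = -99*1/150 = -33/50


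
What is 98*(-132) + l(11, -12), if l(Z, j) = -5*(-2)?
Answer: -12926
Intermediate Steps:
l(Z, j) = 10
98*(-132) + l(11, -12) = 98*(-132) + 10 = -12936 + 10 = -12926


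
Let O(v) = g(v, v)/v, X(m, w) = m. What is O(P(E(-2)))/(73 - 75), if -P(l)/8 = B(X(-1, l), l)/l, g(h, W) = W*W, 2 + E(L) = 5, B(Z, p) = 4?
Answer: 16/3 ≈ 5.3333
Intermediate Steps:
E(L) = 3 (E(L) = -2 + 5 = 3)
g(h, W) = W²
P(l) = -32/l
O(v) = v (O(v) = v²/v = v)
O(P(E(-2)))/(73 - 75) = (-32/3)/(73 - 75) = -32*⅓/(-2) = -32/3*(-½) = 16/3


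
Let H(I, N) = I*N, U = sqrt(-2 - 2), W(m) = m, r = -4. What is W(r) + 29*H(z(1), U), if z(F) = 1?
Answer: -4 + 58*I ≈ -4.0 + 58.0*I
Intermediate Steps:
U = 2*I (U = sqrt(-4) = 2*I ≈ 2.0*I)
W(r) + 29*H(z(1), U) = -4 + 29*(1*(2*I)) = -4 + 29*(2*I) = -4 + 58*I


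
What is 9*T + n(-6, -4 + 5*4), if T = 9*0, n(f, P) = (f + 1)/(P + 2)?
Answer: -5/18 ≈ -0.27778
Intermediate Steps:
n(f, P) = (1 + f)/(2 + P)
T = 0
9*T + n(-6, -4 + 5*4) = 9*0 + (1 - 6)/(2 + (-4 + 5*4)) = 0 - 5/(2 + (-4 + 20)) = 0 - 5/(2 + 16) = 0 - 5/18 = -5/18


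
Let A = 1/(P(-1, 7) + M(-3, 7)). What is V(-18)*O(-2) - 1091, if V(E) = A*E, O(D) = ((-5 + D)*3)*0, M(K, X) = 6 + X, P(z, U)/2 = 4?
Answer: -1091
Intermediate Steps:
P(z, U) = 8 (P(z, U) = 2*4 = 8)
A = 1/21 (A = 1/(8 + (6 + 7)) = 1/(8 + 13) = 1/21 ≈ 0.047619)
O(D) = 0 (O(D) = (-15 + 3*D)*0 = 0)
V(E) = E/21
V(-18)*O(-2) - 1091 = ((1/21)*(-18))*0 - 1091 = -6/7*0 - 1091 = 0 - 1091 = -1091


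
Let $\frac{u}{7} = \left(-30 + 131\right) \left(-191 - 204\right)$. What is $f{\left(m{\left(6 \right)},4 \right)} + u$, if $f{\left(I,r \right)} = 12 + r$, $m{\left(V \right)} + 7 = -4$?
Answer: $-279249$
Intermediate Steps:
$u = -279265$ ($u = 7 \left(-30 + 131\right) \left(-191 - 204\right) = 7 \cdot 101 \left(-395\right) = 7 \left(-39895\right) = -279265$)
$m{\left(V \right)} = -11$ ($m{\left(V \right)} = -7 - 4 = -11$)
$f{\left(m{\left(6 \right)},4 \right)} + u = \left(12 + 4\right) - 279265 = 16 - 279265 = -279249$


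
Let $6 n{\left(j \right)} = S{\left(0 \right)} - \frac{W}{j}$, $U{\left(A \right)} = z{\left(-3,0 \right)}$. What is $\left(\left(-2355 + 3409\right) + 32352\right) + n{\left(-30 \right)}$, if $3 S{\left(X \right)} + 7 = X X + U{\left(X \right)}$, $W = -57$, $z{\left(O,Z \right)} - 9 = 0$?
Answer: $\frac{6013043}{180} \approx 33406.0$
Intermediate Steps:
$z{\left(O,Z \right)} = 9$ ($z{\left(O,Z \right)} = 9 + 0 = 9$)
$U{\left(A \right)} = 9$
$S{\left(X \right)} = \frac{2}{3} + \frac{X^{2}}{3}$ ($S{\left(X \right)} = - \frac{7}{3} + \frac{X X + 9}{3} = - \frac{7}{3} + \frac{X^{2} + 9}{3} = - \frac{7}{3} + \frac{9 + X^{2}}{3} = - \frac{7}{3} + \left(3 + \frac{X^{2}}{3}\right) = \frac{2}{3} + \frac{X^{2}}{3}$)
$n{\left(j \right)} = \frac{1}{9} + \frac{19}{2 j}$ ($n{\left(j \right)} = \frac{\left(\frac{2}{3} + \frac{0^{2}}{3}\right) - - \frac{57}{j}}{6} = \frac{\left(\frac{2}{3} + \frac{1}{3} \cdot 0\right) + \frac{57}{j}}{6} = \frac{\left(\frac{2}{3} + 0\right) + \frac{57}{j}}{6} = \frac{\frac{2}{3} + \frac{57}{j}}{6} = \frac{1}{9} + \frac{19}{2 j}$)
$\left(\left(-2355 + 3409\right) + 32352\right) + n{\left(-30 \right)} = \left(\left(-2355 + 3409\right) + 32352\right) + \frac{171 + 2 \left(-30\right)}{18 \left(-30\right)} = \left(1054 + 32352\right) + \frac{1}{18} \left(- \frac{1}{30}\right) \left(171 - 60\right) = 33406 + \frac{1}{18} \left(- \frac{1}{30}\right) 111 = 33406 - \frac{37}{180} = \frac{6013043}{180}$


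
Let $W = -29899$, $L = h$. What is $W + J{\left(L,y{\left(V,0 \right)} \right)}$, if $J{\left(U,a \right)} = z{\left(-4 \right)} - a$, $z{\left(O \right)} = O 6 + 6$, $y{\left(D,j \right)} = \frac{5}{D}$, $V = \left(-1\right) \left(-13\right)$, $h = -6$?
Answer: $- \frac{388926}{13} \approx -29917.0$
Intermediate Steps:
$V = 13$
$L = -6$
$z{\left(O \right)} = 6 + 6 O$ ($z{\left(O \right)} = 6 O + 6 = 6 + 6 O$)
$J{\left(U,a \right)} = -18 - a$ ($J{\left(U,a \right)} = \left(6 + 6 \left(-4\right)\right) - a = \left(6 - 24\right) - a = -18 - a$)
$W + J{\left(L,y{\left(V,0 \right)} \right)} = -29899 - \left(18 + \frac{5}{13}\right) = -29899 - \left(18 + 5 \cdot \frac{1}{13}\right) = -29899 - \frac{239}{13} = - \frac{388926}{13}$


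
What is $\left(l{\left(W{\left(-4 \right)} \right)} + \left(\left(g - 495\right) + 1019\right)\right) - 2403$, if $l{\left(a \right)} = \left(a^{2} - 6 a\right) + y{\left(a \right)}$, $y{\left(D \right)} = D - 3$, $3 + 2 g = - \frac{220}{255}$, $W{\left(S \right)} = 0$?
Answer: $- \frac{192161}{102} \approx -1883.9$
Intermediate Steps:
$g = - \frac{197}{102}$ ($g = - \frac{3}{2} + \frac{\left(-1\right) \frac{220}{255}}{2} = - \frac{3}{2} + \frac{\left(-1\right) 220 \cdot \frac{1}{255}}{2} = - \frac{3}{2} + \frac{\left(-1\right) \frac{44}{51}}{2} = - \frac{3}{2} + \frac{1}{2} \left(- \frac{44}{51}\right) = - \frac{3}{2} - \frac{22}{51} = - \frac{197}{102} \approx -1.9314$)
$y{\left(D \right)} = -3 + D$ ($y{\left(D \right)} = D - 3 = -3 + D$)
$l{\left(a \right)} = -3 + a^{2} - 5 a$ ($l{\left(a \right)} = \left(a^{2} - 6 a\right) + \left(-3 + a\right) = -3 + a^{2} - 5 a$)
$\left(l{\left(W{\left(-4 \right)} \right)} + \left(\left(g - 495\right) + 1019\right)\right) - 2403 = \left(\left(-3 + 0^{2} - 0\right) + \left(\left(- \frac{197}{102} - 495\right) + 1019\right)\right) - 2403 = \left(\left(-3 + 0 + 0\right) + \left(\left(- \frac{197}{102} - 495\right) + 1019\right)\right) - 2403 = \left(-3 + \left(- \frac{50687}{102} + 1019\right)\right) - 2403 = \left(-3 + \frac{53251}{102}\right) - 2403 = \frac{52945}{102} - 2403 = - \frac{192161}{102}$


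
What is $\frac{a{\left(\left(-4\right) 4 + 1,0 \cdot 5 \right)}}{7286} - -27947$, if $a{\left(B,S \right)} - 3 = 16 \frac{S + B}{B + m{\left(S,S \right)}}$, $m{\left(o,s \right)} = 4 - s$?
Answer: $\frac{2239840535}{80146} \approx 27947.0$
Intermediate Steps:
$a{\left(B,S \right)} = 3 + \frac{16 \left(B + S\right)}{4 + B - S}$ ($a{\left(B,S \right)} = 3 + 16 \frac{S + B}{B - \left(-4 + S\right)} = 3 + 16 \frac{B + S}{4 + B - S} = 3 + \frac{16 \left(B + S\right)}{4 + B - S}$)
$\frac{a{\left(\left(-4\right) 4 + 1,0 \cdot 5 \right)}}{7286} - -27947 = \frac{\frac{1}{4 + \left(\left(-4\right) 4 + 1\right) - 0 \cdot 5} \left(12 + 13 \cdot 0 \cdot 5 + 19 \left(\left(-4\right) 4 + 1\right)\right)}{7286} - -27947 = \frac{12 + 13 \cdot 0 + 19 \left(-16 + 1\right)}{4 + \left(-16 + 1\right) - 0} \cdot \frac{1}{7286} + 27947 = \frac{12 + 0 + 19 \left(-15\right)}{4 - 15 + 0} \cdot \frac{1}{7286} + 27947 = \frac{12 + 0 - 285}{-11} \cdot \frac{1}{7286} + 27947 = \left(- \frac{1}{11}\right) \left(-273\right) \frac{1}{7286} + 27947 = \frac{273}{11} \cdot \frac{1}{7286} + 27947 = \frac{273}{80146} + 27947 = \frac{2239840535}{80146}$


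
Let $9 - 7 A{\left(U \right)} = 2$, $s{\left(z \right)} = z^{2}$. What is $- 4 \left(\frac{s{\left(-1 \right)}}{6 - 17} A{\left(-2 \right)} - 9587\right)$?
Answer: $\frac{421832}{11} \approx 38348.0$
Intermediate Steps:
$A{\left(U \right)} = 1$ ($A{\left(U \right)} = \frac{9}{7} - \frac{2}{7} = 1$)
$- 4 \left(\frac{s{\left(-1 \right)}}{6 - 17} A{\left(-2 \right)} - 9587\right) = - 4 \left(\frac{\left(-1\right)^{2}}{6 - 17} \cdot 1 - 9587\right) = - 4 \left(1 \frac{1}{-11} \cdot 1 - 9587\right) = - 4 \left(1 \left(- \frac{1}{11}\right) 1 - 9587\right) = - 4 \left(\left(- \frac{1}{11}\right) 1 - 9587\right) = - 4 \left(- \frac{1}{11} - 9587\right) = \left(-4\right) \left(- \frac{105458}{11}\right) = \frac{421832}{11}$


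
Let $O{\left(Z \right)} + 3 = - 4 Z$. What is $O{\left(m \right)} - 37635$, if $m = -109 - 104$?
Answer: $-36786$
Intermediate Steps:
$m = -213$ ($m = -109 - 104 = -213$)
$O{\left(Z \right)} = -3 - 4 Z$
$O{\left(m \right)} - 37635 = \left(-3 - -852\right) - 37635 = \left(-3 + 852\right) - 37635 = 849 - 37635 = -36786$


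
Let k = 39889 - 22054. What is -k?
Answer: -17835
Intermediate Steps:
k = 17835
-k = -1*17835 = -17835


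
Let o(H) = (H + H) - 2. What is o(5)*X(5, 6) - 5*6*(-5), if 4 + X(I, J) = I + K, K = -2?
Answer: 142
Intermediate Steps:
o(H) = -2 + 2*H (o(H) = 2*H - 2 = -2 + 2*H)
X(I, J) = -6 + I (X(I, J) = -4 + (I - 2) = -4 + (-2 + I) = -6 + I)
o(5)*X(5, 6) - 5*6*(-5) = (-2 + 2*5)*(-6 + 5) - 5*6*(-5) = (-2 + 10)*(-1) - 30*(-5) = 8*(-1) + 150 = -8 + 150 = 142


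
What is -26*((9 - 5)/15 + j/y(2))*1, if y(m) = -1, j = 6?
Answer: 2236/15 ≈ 149.07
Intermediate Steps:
-26*((9 - 5)/15 + j/y(2))*1 = -26*((9 - 5)/15 + 6/(-1))*1 = -26*(4*(1/15) + 6*(-1))*1 = -26*(4/15 - 6)*1 = -26*(-86/15)*1 = (2236/15)*1 = 2236/15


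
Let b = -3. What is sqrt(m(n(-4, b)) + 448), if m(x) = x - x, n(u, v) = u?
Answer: 8*sqrt(7) ≈ 21.166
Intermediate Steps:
m(x) = 0
sqrt(m(n(-4, b)) + 448) = sqrt(0 + 448) = sqrt(448) = 8*sqrt(7)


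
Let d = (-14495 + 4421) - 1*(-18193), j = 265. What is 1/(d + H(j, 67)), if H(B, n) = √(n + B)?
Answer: 8119/65917829 - 2*√83/65917829 ≈ 0.00012289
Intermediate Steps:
H(B, n) = √(B + n)
d = 8119 (d = -10074 + 18193 = 8119)
1/(d + H(j, 67)) = 1/(8119 + √(265 + 67)) = 1/(8119 + √332) = 1/(8119 + 2*√83)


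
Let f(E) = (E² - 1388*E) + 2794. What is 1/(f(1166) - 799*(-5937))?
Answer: 1/4487605 ≈ 2.2284e-7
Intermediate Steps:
f(E) = 2794 + E² - 1388*E
1/(f(1166) - 799*(-5937)) = 1/((2794 + 1166² - 1388*1166) - 799*(-5937)) = 1/((2794 + 1359556 - 1618408) + 4743663) = 1/(-256058 + 4743663) = 1/4487605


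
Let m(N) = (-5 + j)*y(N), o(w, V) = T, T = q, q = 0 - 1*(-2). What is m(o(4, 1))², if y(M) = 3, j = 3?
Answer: 36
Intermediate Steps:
q = 2 (q = 0 + 2 = 2)
T = 2
o(w, V) = 2
m(N) = -6 (m(N) = (-5 + 3)*3 = -2*3 = -6)
m(o(4, 1))² = (-6)² = 36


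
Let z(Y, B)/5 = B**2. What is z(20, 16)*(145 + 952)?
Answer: 1404160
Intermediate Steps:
z(Y, B) = 5*B**2
z(20, 16)*(145 + 952) = (5*16**2)*(145 + 952) = (5*256)*1097 = 1280*1097 = 1404160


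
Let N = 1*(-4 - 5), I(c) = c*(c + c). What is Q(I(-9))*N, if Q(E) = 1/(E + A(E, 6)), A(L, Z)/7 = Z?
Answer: -3/68 ≈ -0.044118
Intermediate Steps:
A(L, Z) = 7*Z
I(c) = 2*c**2 (I(c) = c*(2*c) = 2*c**2)
Q(E) = 1/(42 + E) (Q(E) = 1/(E + 7*6) = 1/(E + 42) = 1/(42 + E))
N = -9 (N = 1*(-9) = -9)
Q(I(-9))*N = -9/(42 + 2*(-9)**2) = -9/(42 + 2*81) = -9/(42 + 162) = -9/204 = (1/204)*(-9) = -3/68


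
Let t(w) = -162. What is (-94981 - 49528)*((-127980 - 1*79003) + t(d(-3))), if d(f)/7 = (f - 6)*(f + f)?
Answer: 29934316805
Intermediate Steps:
d(f) = 14*f*(-6 + f) (d(f) = 7*((f - 6)*(f + f)) = 7*((-6 + f)*(2*f)) = 7*(2*f*(-6 + f)) = 14*f*(-6 + f))
(-94981 - 49528)*((-127980 - 1*79003) + t(d(-3))) = (-94981 - 49528)*((-127980 - 1*79003) - 162) = -144509*((-127980 - 79003) - 162) = -144509*(-206983 - 162) = -144509*(-207145) = 29934316805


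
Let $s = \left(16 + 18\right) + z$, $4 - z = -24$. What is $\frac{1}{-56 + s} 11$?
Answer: $\frac{11}{6} \approx 1.8333$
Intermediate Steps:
$z = 28$ ($z = 4 - -24 = 4 + 24 = 28$)
$s = 62$ ($s = \left(16 + 18\right) + 28 = 34 + 28 = 62$)
$\frac{1}{-56 + s} 11 = \frac{1}{-56 + 62} \cdot 11 = \frac{1}{6} \cdot 11 = \frac{11}{6}$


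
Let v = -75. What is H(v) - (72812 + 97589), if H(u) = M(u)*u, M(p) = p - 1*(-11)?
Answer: -165601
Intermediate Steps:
M(p) = 11 + p (M(p) = p + 11 = 11 + p)
H(u) = u*(11 + u) (H(u) = (11 + u)*u = u*(11 + u))
H(v) - (72812 + 97589) = -75*(11 - 75) - (72812 + 97589) = -75*(-64) - 1*170401 = 4800 - 170401 = -165601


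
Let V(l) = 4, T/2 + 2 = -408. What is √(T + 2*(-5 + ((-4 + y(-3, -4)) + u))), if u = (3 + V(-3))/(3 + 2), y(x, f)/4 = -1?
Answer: 2*I*√5270/5 ≈ 29.038*I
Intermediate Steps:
T = -820 (T = -4 + 2*(-408) = -4 - 816 = -820)
y(x, f) = -4 (y(x, f) = 4*(-1) = -4)
u = 7/5 (u = (3 + 4)/(3 + 2) = 7/5 ≈ 1.4000)
√(T + 2*(-5 + ((-4 + y(-3, -4)) + u))) = √(-820 + 2*(-5 + ((-4 - 4) + 7/5))) = √(-820 + 2*(-5 + (-8 + 7/5))) = √(-820 + 2*(-5 - 33/5)) = √(-820 + 2*(-58/5)) = √(-820 - 116/5) = √(-4216/5) = 2*I*√5270/5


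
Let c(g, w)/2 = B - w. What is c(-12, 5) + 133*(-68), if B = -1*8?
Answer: -9070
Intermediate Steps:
B = -8
c(g, w) = -16 - 2*w (c(g, w) = 2*(-8 - w) = -16 - 2*w)
c(-12, 5) + 133*(-68) = (-16 - 2*5) + 133*(-68) = (-16 - 10) - 9044 = -26 - 9044 = -9070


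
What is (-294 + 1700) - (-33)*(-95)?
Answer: -1729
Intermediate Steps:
(-294 + 1700) - (-33)*(-95) = 1406 - 1*3135 = 1406 - 3135 = -1729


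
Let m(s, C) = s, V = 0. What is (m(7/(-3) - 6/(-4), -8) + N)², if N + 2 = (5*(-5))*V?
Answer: 289/36 ≈ 8.0278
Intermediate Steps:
N = -2 (N = -2 + (5*(-5))*0 = -2 - 25*0 = -2 + 0 = -2)
(m(7/(-3) - 6/(-4), -8) + N)² = ((7/(-3) - 6/(-4)) - 2)² = ((7*(-⅓) - 6*(-¼)) - 2)² = ((-7/3 + 3/2) - 2)² = (-⅚ - 2)² = (-17/6)² = 289/36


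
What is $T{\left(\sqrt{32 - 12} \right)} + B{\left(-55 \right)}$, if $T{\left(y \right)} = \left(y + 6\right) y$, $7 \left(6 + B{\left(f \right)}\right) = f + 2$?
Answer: $\frac{45}{7} + 12 \sqrt{5} \approx 33.261$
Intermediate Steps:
$B{\left(f \right)} = - \frac{40}{7} + \frac{f}{7}$ ($B{\left(f \right)} = -6 + \frac{f + 2}{7} = -6 + \frac{2 + f}{7} = -6 + \left(\frac{2}{7} + \frac{f}{7}\right) = - \frac{40}{7} + \frac{f}{7}$)
$T{\left(y \right)} = y \left(6 + y\right)$ ($T{\left(y \right)} = \left(6 + y\right) y = y \left(6 + y\right)$)
$T{\left(\sqrt{32 - 12} \right)} + B{\left(-55 \right)} = \sqrt{32 - 12} \left(6 + \sqrt{32 - 12}\right) + \left(- \frac{40}{7} + \frac{1}{7} \left(-55\right)\right) = \sqrt{20} \left(6 + \sqrt{20}\right) - \frac{95}{7} = 2 \sqrt{5} \left(6 + 2 \sqrt{5}\right) - \frac{95}{7} = - \frac{95}{7} + 2 \sqrt{5} \left(6 + 2 \sqrt{5}\right)$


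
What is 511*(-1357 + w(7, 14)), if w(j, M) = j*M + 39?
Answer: -623420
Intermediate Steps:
w(j, M) = 39 + M*j (w(j, M) = M*j + 39 = 39 + M*j)
511*(-1357 + w(7, 14)) = 511*(-1357 + (39 + 14*7)) = 511*(-1357 + (39 + 98)) = 511*(-1357 + 137) = 511*(-1220) = -623420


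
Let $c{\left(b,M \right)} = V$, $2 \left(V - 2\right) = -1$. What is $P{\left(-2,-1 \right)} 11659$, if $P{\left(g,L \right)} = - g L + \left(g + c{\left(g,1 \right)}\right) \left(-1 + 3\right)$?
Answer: $-34977$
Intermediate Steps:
$V = \frac{3}{2}$ ($V = 2 + \frac{1}{2} \left(-1\right) = 2 - \frac{1}{2} = \frac{3}{2} \approx 1.5$)
$c{\left(b,M \right)} = \frac{3}{2}$
$P{\left(g,L \right)} = 3 + 2 g - L g$ ($P{\left(g,L \right)} = - g L + \left(g + \frac{3}{2}\right) \left(-1 + 3\right) = - L g + \left(\frac{3}{2} + g\right) 2 = - L g + \left(3 + 2 g\right) = 3 + 2 g - L g$)
$P{\left(-2,-1 \right)} 11659 = \left(3 + 2 \left(-2\right) - \left(-1\right) \left(-2\right)\right) 11659 = \left(3 - 4 - 2\right) 11659 = \left(-3\right) 11659 = -34977$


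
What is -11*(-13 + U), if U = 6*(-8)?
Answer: 671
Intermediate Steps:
U = -48
-11*(-13 + U) = -11*(-13 - 48) = -11*(-61) = 671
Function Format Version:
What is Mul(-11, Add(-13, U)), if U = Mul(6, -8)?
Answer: 671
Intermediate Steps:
U = -48
Mul(-11, Add(-13, U)) = Mul(-11, Add(-13, -48)) = Mul(-11, -61) = 671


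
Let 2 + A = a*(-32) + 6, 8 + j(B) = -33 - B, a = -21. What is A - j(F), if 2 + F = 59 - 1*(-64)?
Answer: 838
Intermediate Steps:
F = 121 (F = -2 + (59 - 1*(-64)) = -2 + (59 + 64) = -2 + 123 = 121)
j(B) = -41 - B (j(B) = -8 + (-33 - B) = -41 - B)
A = 676 (A = -2 + (-21*(-32) + 6) = -2 + (672 + 6) = -2 + 678 = 676)
A - j(F) = 676 - (-41 - 1*121) = 676 - (-41 - 121) = 676 - 1*(-162) = 676 + 162 = 838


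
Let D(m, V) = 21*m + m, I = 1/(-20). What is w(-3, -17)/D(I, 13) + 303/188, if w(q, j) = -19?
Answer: 39053/2068 ≈ 18.884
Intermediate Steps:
I = -1/20 ≈ -0.050000
D(m, V) = 22*m
w(-3, -17)/D(I, 13) + 303/188 = -19/(22*(-1/20)) + 303/188 = -19/(-11/10) + 303*(1/188) = -19*(-10/11) + 303/188 = 190/11 + 303/188 = 39053/2068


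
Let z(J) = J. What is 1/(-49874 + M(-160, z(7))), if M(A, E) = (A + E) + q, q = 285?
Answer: -1/49742 ≈ -2.0104e-5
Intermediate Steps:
M(A, E) = 285 + A + E (M(A, E) = (A + E) + 285 = 285 + A + E)
1/(-49874 + M(-160, z(7))) = 1/(-49874 + (285 - 160 + 7)) = 1/(-49874 + 132) = 1/(-49742) = -1/49742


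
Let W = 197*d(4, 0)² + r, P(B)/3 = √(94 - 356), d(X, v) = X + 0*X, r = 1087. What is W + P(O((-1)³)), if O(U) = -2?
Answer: 4239 + 3*I*√262 ≈ 4239.0 + 48.559*I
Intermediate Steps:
d(X, v) = X (d(X, v) = X + 0 = X)
P(B) = 3*I*√262 (P(B) = 3*√(94 - 356) = 3*√(-262) = 3*(I*√262) = 3*I*√262)
W = 4239 (W = 197*4² + 1087 = 197*16 + 1087 = 3152 + 1087 = 4239)
W + P(O((-1)³)) = 4239 + 3*I*√262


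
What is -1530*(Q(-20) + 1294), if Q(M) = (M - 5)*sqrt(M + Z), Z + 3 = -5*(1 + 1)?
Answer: -1979820 + 38250*I*sqrt(33) ≈ -1.9798e+6 + 2.1973e+5*I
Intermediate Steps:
Z = -13 (Z = -3 - 5*(1 + 1) = -3 - 5*2 = -3 - 10 = -13)
Q(M) = sqrt(-13 + M)*(-5 + M) (Q(M) = (M - 5)*sqrt(M - 13) = (-5 + M)*sqrt(-13 + M) = sqrt(-13 + M)*(-5 + M))
-1530*(Q(-20) + 1294) = -1530*(sqrt(-13 - 20)*(-5 - 20) + 1294) = -1530*(sqrt(-33)*(-25) + 1294) = -1530*((I*sqrt(33))*(-25) + 1294) = -1530*(-25*I*sqrt(33) + 1294) = -1530*(1294 - 25*I*sqrt(33)) = -1979820 + 38250*I*sqrt(33)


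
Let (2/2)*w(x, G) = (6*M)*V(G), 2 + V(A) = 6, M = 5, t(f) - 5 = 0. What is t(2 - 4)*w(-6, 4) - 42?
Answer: 558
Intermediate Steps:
t(f) = 5 (t(f) = 5 + 0 = 5)
V(A) = 4 (V(A) = -2 + 6 = 4)
w(x, G) = 120 (w(x, G) = (6*5)*4 = 30*4 = 120)
t(2 - 4)*w(-6, 4) - 42 = 5*120 - 42 = 600 - 42 = 558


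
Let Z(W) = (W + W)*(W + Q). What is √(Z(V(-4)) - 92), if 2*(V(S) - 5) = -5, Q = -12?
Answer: 3*I*√62/2 ≈ 11.811*I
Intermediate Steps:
V(S) = 5/2 (V(S) = 5 + (½)*(-5) = 5 - 5/2 = 5/2)
Z(W) = 2*W*(-12 + W) (Z(W) = (W + W)*(W - 12) = (2*W)*(-12 + W) = 2*W*(-12 + W))
√(Z(V(-4)) - 92) = √(2*(5/2)*(-12 + 5/2) - 92) = √(2*(5/2)*(-19/2) - 92) = √(-95/2 - 92) = √(-279/2) = 3*I*√62/2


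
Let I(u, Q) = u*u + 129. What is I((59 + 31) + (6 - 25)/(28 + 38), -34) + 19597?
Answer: 120984697/4356 ≈ 27774.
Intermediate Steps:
I(u, Q) = 129 + u**2 (I(u, Q) = u**2 + 129 = 129 + u**2)
I((59 + 31) + (6 - 25)/(28 + 38), -34) + 19597 = (129 + ((59 + 31) + (6 - 25)/(28 + 38))**2) + 19597 = (129 + (90 - 19/66)**2) + 19597 = (129 + (5921/66)**2) + 19597 = (129 + 35058241/4356) + 19597 = 35620165/4356 + 19597 = 120984697/4356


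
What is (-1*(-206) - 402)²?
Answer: 38416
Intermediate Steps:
(-1*(-206) - 402)² = (206 - 402)² = (-196)² = 38416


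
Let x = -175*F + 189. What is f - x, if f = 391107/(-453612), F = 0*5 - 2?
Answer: -81629325/151204 ≈ -539.86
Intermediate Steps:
F = -2 (F = 0 - 2 = -2)
f = -130369/151204 (f = 391107*(-1/453612) = -130369/151204 ≈ -0.86221)
x = 539 (x = -175*(-2) + 189 = 350 + 189 = 539)
f - x = -130369/151204 - 1*539 = -130369/151204 - 539 = -81629325/151204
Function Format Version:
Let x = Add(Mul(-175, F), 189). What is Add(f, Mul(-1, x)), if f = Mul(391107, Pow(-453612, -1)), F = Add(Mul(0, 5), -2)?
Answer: Rational(-81629325, 151204) ≈ -539.86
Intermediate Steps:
F = -2 (F = Add(0, -2) = -2)
f = Rational(-130369, 151204) (f = Mul(391107, Rational(-1, 453612)) = Rational(-130369, 151204) ≈ -0.86221)
x = 539 (x = Add(Mul(-175, -2), 189) = Add(350, 189) = 539)
Add(f, Mul(-1, x)) = Add(Rational(-130369, 151204), Mul(-1, 539)) = Add(Rational(-130369, 151204), -539) = Rational(-81629325, 151204)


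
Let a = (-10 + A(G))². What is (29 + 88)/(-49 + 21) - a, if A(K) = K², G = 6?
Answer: -19045/28 ≈ -680.18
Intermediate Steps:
a = 676 (a = (-10 + 6²)² = (-10 + 36)² = 26² = 676)
(29 + 88)/(-49 + 21) - a = (29 + 88)/(-49 + 21) - 1*676 = 117/(-28) - 676 = 117*(-1/28) - 676 = -117/28 - 676 = -19045/28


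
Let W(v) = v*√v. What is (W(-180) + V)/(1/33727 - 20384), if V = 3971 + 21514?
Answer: -859532595/687491167 + 36425160*I*√5/687491167 ≈ -1.2502 + 0.11847*I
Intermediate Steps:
W(v) = v^(3/2)
V = 25485
(W(-180) + V)/(1/33727 - 20384) = ((-180)^(3/2) + 25485)/(1/33727 - 20384) = (-1080*I*√5 + 25485)/(1/33727 - 20384) = (25485 - 1080*I*√5)/(-687491167/33727) = (25485 - 1080*I*√5)*(-33727/687491167) = -859532595/687491167 + 36425160*I*√5/687491167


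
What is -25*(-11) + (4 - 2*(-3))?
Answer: 285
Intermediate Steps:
-25*(-11) + (4 - 2*(-3)) = 275 + (4 + 6) = 275 + 10 = 285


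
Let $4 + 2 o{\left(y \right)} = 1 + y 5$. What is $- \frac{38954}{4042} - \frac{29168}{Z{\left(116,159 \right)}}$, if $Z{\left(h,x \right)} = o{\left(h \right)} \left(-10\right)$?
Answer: $\frac{2757383}{5830585} \approx 0.47292$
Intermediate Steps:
$o{\left(y \right)} = - \frac{3}{2} + \frac{5 y}{2}$ ($o{\left(y \right)} = -2 + \frac{1 + y 5}{2} = -2 + \frac{1 + 5 y}{2} = -2 + \left(\frac{1}{2} + \frac{5 y}{2}\right) = - \frac{3}{2} + \frac{5 y}{2}$)
$Z{\left(h,x \right)} = 15 - 25 h$ ($Z{\left(h,x \right)} = \left(- \frac{3}{2} + \frac{5 h}{2}\right) \left(-10\right) = 15 - 25 h$)
$- \frac{38954}{4042} - \frac{29168}{Z{\left(116,159 \right)}} = - \frac{38954}{4042} - \frac{29168}{15 - 2900} = \left(-38954\right) \frac{1}{4042} - \frac{29168}{15 - 2900} = - \frac{19477}{2021} - \frac{29168}{-2885} = - \frac{19477}{2021} - - \frac{29168}{2885} = - \frac{19477}{2021} + \frac{29168}{2885} = \frac{2757383}{5830585}$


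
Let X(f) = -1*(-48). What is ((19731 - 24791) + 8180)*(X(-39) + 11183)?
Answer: 35040720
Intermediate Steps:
X(f) = 48
((19731 - 24791) + 8180)*(X(-39) + 11183) = ((19731 - 24791) + 8180)*(48 + 11183) = (-5060 + 8180)*11231 = 3120*11231 = 35040720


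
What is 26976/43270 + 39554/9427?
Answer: 982902166/203953145 ≈ 4.8193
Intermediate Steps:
26976/43270 + 39554/9427 = 26976*(1/43270) + 39554*(1/9427) = 13488/21635 + 39554/9427 = 982902166/203953145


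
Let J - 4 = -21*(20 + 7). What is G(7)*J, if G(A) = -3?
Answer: 1689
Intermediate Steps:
J = -563 (J = 4 - 21*(20 + 7) = 4 - 21*27 = 4 - 567 = -563)
G(7)*J = -3*(-563) = 1689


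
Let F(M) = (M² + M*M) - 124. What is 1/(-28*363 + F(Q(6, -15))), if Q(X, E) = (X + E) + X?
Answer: -1/10270 ≈ -9.7371e-5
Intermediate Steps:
Q(X, E) = E + 2*X (Q(X, E) = (E + X) + X = E + 2*X)
F(M) = -124 + 2*M² (F(M) = (M² + M²) - 124 = 2*M² - 124 = -124 + 2*M²)
1/(-28*363 + F(Q(6, -15))) = 1/(-28*363 + (-124 + 2*(-15 + 2*6)²)) = 1/(-10164 + (-124 + 2*(-15 + 12)²)) = 1/(-10164 + (-124 + 2*(-3)²)) = 1/(-10164 + (-124 + 2*9)) = 1/(-10164 + (-124 + 18)) = 1/(-10164 - 106) = 1/(-10270) = -1/10270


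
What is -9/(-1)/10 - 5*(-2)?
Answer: 109/10 ≈ 10.900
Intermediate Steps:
-9/(-1)/10 - 5*(-2) = -9*(-1)*(⅒) + 10 = 9*(⅒) + 10 = 9/10 + 10 = 109/10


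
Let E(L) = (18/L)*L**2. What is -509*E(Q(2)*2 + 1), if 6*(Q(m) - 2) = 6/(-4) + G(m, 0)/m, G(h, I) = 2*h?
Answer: -47337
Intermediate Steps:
Q(m) = 25/12 (Q(m) = 2 + (6/(-4) + (2*m)/m)/6 = 2 + (6*(-1/4) + 2)/6 = 2 + (-3/2 + 2)/6 = 2 + (1/6)*(1/2) = 2 + 1/12 = 25/12)
E(L) = 18*L
-509*E(Q(2)*2 + 1) = -9162*((25/12)*2 + 1) = -9162*(25/6 + 1) = -9162*31/6 = -509*93 = -47337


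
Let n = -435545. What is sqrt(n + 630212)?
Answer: sqrt(194667) ≈ 441.21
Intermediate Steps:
sqrt(n + 630212) = sqrt(-435545 + 630212) = sqrt(194667)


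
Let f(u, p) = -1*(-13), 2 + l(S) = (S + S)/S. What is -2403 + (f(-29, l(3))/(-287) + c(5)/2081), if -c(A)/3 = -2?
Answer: -1435209872/597247 ≈ -2403.0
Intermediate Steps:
l(S) = 0 (l(S) = -2 + (S + S)/S = -2 + (2*S)/S = -2 + 2 = 0)
f(u, p) = 13
c(A) = 6 (c(A) = -3*(-2) = 6)
-2403 + (f(-29, l(3))/(-287) + c(5)/2081) = -2403 + (13/(-287) + 6/2081) = -2403 + (13*(-1/287) + 6*(1/2081)) = -2403 + (-13/287 + 6/2081) = -2403 - 25331/597247 = -1435209872/597247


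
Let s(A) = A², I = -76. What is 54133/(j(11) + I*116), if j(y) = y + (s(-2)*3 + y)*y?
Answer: -54133/8552 ≈ -6.3299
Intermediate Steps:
j(y) = y + y*(12 + y) (j(y) = y + ((-2)²*3 + y)*y = y + (4*3 + y)*y = y + (12 + y)*y = y + y*(12 + y))
54133/(j(11) + I*116) = 54133/(11*(13 + 11) - 76*116) = 54133/(11*24 - 8816) = 54133/(264 - 8816) = 54133/(-8552) = 54133*(-1/8552) = -54133/8552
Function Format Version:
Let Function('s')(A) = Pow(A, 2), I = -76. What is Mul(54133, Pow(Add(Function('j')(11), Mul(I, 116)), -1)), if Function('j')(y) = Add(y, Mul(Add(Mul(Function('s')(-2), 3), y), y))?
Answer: Rational(-54133, 8552) ≈ -6.3299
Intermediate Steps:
Function('j')(y) = Add(y, Mul(y, Add(12, y))) (Function('j')(y) = Add(y, Mul(Add(Mul(Pow(-2, 2), 3), y), y)) = Add(y, Mul(Add(Mul(4, 3), y), y)) = Add(y, Mul(Add(12, y), y)) = Add(y, Mul(y, Add(12, y))))
Mul(54133, Pow(Add(Function('j')(11), Mul(I, 116)), -1)) = Mul(54133, Pow(Add(Mul(11, Add(13, 11)), Mul(-76, 116)), -1)) = Mul(54133, Pow(Add(Mul(11, 24), -8816), -1)) = Mul(54133, Pow(Add(264, -8816), -1)) = Mul(54133, Pow(-8552, -1)) = Mul(54133, Rational(-1, 8552)) = Rational(-54133, 8552)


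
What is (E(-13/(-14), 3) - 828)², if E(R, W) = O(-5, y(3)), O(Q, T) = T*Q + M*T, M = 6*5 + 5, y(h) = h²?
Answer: 311364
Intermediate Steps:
M = 35 (M = 30 + 5 = 35)
O(Q, T) = 35*T + Q*T (O(Q, T) = T*Q + 35*T = Q*T + 35*T = 35*T + Q*T)
E(R, W) = 270 (E(R, W) = 3²*(35 - 5) = 9*30 = 270)
(E(-13/(-14), 3) - 828)² = (270 - 828)² = (-558)² = 311364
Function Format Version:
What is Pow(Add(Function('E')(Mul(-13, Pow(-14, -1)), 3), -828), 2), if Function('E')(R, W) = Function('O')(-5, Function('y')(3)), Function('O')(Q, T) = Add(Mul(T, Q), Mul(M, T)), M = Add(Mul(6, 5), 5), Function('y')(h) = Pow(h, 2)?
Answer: 311364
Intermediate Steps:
M = 35 (M = Add(30, 5) = 35)
Function('O')(Q, T) = Add(Mul(35, T), Mul(Q, T)) (Function('O')(Q, T) = Add(Mul(T, Q), Mul(35, T)) = Add(Mul(Q, T), Mul(35, T)) = Add(Mul(35, T), Mul(Q, T)))
Function('E')(R, W) = 270 (Function('E')(R, W) = Mul(Pow(3, 2), Add(35, -5)) = Mul(9, 30) = 270)
Pow(Add(Function('E')(Mul(-13, Pow(-14, -1)), 3), -828), 2) = Pow(Add(270, -828), 2) = Pow(-558, 2) = 311364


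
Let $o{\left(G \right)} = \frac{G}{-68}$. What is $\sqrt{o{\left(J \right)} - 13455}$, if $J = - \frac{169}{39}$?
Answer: $\frac{i \sqrt{139985157}}{102} \approx 116.0 i$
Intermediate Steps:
$J = - \frac{13}{3}$ ($J = \left(-169\right) \frac{1}{39} = - \frac{13}{3} \approx -4.3333$)
$o{\left(G \right)} = - \frac{G}{68}$ ($o{\left(G \right)} = G \left(- \frac{1}{68}\right) = - \frac{G}{68}$)
$\sqrt{o{\left(J \right)} - 13455} = \sqrt{\left(- \frac{1}{68}\right) \left(- \frac{13}{3}\right) - 13455} = \sqrt{\frac{13}{204} - 13455} = \sqrt{- \frac{2744807}{204}} = \frac{i \sqrt{139985157}}{102}$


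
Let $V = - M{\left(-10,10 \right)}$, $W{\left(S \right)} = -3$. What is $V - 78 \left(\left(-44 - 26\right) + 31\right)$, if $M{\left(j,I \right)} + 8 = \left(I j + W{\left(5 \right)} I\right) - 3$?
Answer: $3183$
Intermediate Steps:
$M{\left(j,I \right)} = -11 - 3 I + I j$ ($M{\left(j,I \right)} = -8 - \left(3 + 3 I - I j\right) = -11 - 3 I + I j$)
$V = 141$ ($V = - (-11 - 30 + 10 \left(-10\right)) = - (-11 - 30 - 100) = \left(-1\right) \left(-141\right) = 141$)
$V - 78 \left(\left(-44 - 26\right) + 31\right) = 141 - 78 \left(\left(-44 - 26\right) + 31\right) = 141 - 78 \left(-70 + 31\right) = 141 - -3042 = 141 + 3042 = 3183$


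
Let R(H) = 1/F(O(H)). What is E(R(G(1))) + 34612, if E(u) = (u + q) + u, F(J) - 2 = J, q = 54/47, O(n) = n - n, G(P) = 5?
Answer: 1626865/47 ≈ 34614.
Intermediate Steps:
O(n) = 0
q = 54/47 (q = 54*(1/47) = 54/47 ≈ 1.1489)
F(J) = 2 + J
R(H) = ½ (R(H) = 1/(2 + 0) = 1/2 = ½)
E(u) = 54/47 + 2*u (E(u) = (u + 54/47) + u = (54/47 + u) + u = 54/47 + 2*u)
E(R(G(1))) + 34612 = (54/47 + 2*(½)) + 34612 = (54/47 + 1) + 34612 = 101/47 + 34612 = 1626865/47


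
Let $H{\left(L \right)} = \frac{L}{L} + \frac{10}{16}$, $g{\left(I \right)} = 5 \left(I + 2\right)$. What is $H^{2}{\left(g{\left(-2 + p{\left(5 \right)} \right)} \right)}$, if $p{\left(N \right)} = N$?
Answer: $\frac{169}{64} \approx 2.6406$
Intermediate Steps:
$g{\left(I \right)} = 10 + 5 I$ ($g{\left(I \right)} = 5 \left(2 + I\right) = 10 + 5 I$)
$H{\left(L \right)} = \frac{13}{8}$ ($H{\left(L \right)} = 1 + 10 \cdot \frac{1}{16} = 1 + \frac{5}{8} = \frac{13}{8}$)
$H^{2}{\left(g{\left(-2 + p{\left(5 \right)} \right)} \right)} = \left(\frac{13}{8}\right)^{2} = \frac{169}{64}$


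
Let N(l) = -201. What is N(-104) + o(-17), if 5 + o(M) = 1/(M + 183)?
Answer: -34195/166 ≈ -205.99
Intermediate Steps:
o(M) = -5 + 1/(183 + M) (o(M) = -5 + 1/(M + 183) = -5 + 1/(183 + M))
N(-104) + o(-17) = -201 + (-914 - 5*(-17))/(183 - 17) = -201 + (-914 + 85)/166 = -201 + (1/166)*(-829) = -201 - 829/166 = -34195/166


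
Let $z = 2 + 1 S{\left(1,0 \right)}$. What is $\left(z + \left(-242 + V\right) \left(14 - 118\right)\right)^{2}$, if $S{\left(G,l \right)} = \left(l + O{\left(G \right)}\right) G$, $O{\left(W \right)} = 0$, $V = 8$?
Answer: $592338244$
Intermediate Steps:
$S{\left(G,l \right)} = G l$ ($S{\left(G,l \right)} = \left(l + 0\right) G = l G = G l$)
$z = 2$ ($z = 2 + 1 \cdot 1 \cdot 0 = 2 + 1 \cdot 0 = 2 + 0 = 2$)
$\left(z + \left(-242 + V\right) \left(14 - 118\right)\right)^{2} = \left(2 + \left(-242 + 8\right) \left(14 - 118\right)\right)^{2} = \left(2 - -24336\right)^{2} = \left(2 + 24336\right)^{2} = 24338^{2} = 592338244$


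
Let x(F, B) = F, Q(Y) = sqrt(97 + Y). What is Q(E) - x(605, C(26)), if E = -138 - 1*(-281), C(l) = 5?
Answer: -605 + 4*sqrt(15) ≈ -589.51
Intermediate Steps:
E = 143 (E = -138 + 281 = 143)
Q(E) - x(605, C(26)) = sqrt(97 + 143) - 1*605 = sqrt(240) - 605 = 4*sqrt(15) - 605 = -605 + 4*sqrt(15)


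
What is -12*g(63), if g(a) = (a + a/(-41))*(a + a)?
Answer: -3810240/41 ≈ -92933.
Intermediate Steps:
g(a) = 80*a²/41 (g(a) = (a + a*(-1/41))*(2*a) = (a - a/41)*(2*a) = (40*a/41)*(2*a) = 80*a²/41)
-12*g(63) = -960*63²/41 = -960*3969/41 = -12*317520/41 = -3810240/41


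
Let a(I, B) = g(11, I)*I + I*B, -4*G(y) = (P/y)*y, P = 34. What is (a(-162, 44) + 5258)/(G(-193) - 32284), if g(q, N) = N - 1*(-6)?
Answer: -46804/64585 ≈ -0.72469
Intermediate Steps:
g(q, N) = 6 + N (g(q, N) = N + 6 = 6 + N)
G(y) = -17/2 (G(y) = -34/y*y/4 = -¼*34 = -17/2)
a(I, B) = B*I + I*(6 + I) (a(I, B) = (6 + I)*I + I*B = I*(6 + I) + B*I = B*I + I*(6 + I))
(a(-162, 44) + 5258)/(G(-193) - 32284) = (-162*(6 + 44 - 162) + 5258)/(-17/2 - 32284) = (-162*(-112) + 5258)/(-64585/2) = (18144 + 5258)*(-2/64585) = 23402*(-2/64585) = -46804/64585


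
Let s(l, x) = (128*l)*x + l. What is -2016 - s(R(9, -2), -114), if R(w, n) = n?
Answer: -31198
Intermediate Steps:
s(l, x) = l + 128*l*x (s(l, x) = 128*l*x + l = l + 128*l*x)
-2016 - s(R(9, -2), -114) = -2016 - (-2)*(1 + 128*(-114)) = -2016 - (-2)*(1 - 14592) = -2016 - (-2)*(-14591) = -2016 - 1*29182 = -2016 - 29182 = -31198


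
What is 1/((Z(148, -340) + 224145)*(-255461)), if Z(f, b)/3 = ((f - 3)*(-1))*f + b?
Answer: -1/40553156445 ≈ -2.4659e-11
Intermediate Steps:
Z(f, b) = 3*b + 3*f*(3 - f) (Z(f, b) = 3*(((f - 3)*(-1))*f + b) = 3*(((-3 + f)*(-1))*f + b) = 3*((3 - f)*f + b) = 3*(f*(3 - f) + b) = 3*(b + f*(3 - f)) = 3*b + 3*f*(3 - f))
1/((Z(148, -340) + 224145)*(-255461)) = 1/(((-3*148² + 3*(-340) + 9*148) + 224145)*(-255461)) = -1/255461/((-3*21904 - 1020 + 1332) + 224145) = -1/255461/((-65712 - 1020 + 1332) + 224145) = -1/255461/(-65400 + 224145) = -1/255461/158745 = (1/158745)*(-1/255461) = -1/40553156445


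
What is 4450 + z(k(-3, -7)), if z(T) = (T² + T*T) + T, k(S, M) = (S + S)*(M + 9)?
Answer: 4726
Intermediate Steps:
k(S, M) = 2*S*(9 + M) (k(S, M) = (2*S)*(9 + M) = 2*S*(9 + M))
z(T) = T + 2*T² (z(T) = (T² + T²) + T = 2*T² + T = T + 2*T²)
4450 + z(k(-3, -7)) = 4450 + (2*(-3)*(9 - 7))*(1 + 2*(2*(-3)*(9 - 7))) = 4450 + (2*(-3)*2)*(1 + 2*(2*(-3)*2)) = 4450 - 12*(1 + 2*(-12)) = 4450 - 12*(1 - 24) = 4450 - 12*(-23) = 4450 + 276 = 4726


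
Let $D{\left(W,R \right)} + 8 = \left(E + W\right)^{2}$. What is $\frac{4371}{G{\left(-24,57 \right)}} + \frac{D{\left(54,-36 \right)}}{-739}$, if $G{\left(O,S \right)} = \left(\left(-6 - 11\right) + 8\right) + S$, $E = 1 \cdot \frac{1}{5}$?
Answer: $\frac{25746219}{295600} \approx 87.098$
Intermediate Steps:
$E = \frac{1}{5}$ ($E = 1 \cdot \frac{1}{5} = \frac{1}{5} \approx 0.2$)
$D{\left(W,R \right)} = -8 + \left(\frac{1}{5} + W\right)^{2}$
$G{\left(O,S \right)} = -9 + S$ ($G{\left(O,S \right)} = \left(-17 + 8\right) + S = -9 + S$)
$\frac{4371}{G{\left(-24,57 \right)}} + \frac{D{\left(54,-36 \right)}}{-739} = \frac{4371}{-9 + 57} + \frac{-8 + \frac{\left(1 + 5 \cdot 54\right)^{2}}{25}}{-739} = \frac{4371}{48} + \left(-8 + \frac{\left(1 + 270\right)^{2}}{25}\right) \left(- \frac{1}{739}\right) = 4371 \cdot \frac{1}{48} + \left(-8 + \frac{271^{2}}{25}\right) \left(- \frac{1}{739}\right) = \frac{1457}{16} + \left(-8 + \frac{1}{25} \cdot 73441\right) \left(- \frac{1}{739}\right) = \frac{1457}{16} + \left(-8 + \frac{73441}{25}\right) \left(- \frac{1}{739}\right) = \frac{1457}{16} + \frac{73241}{25} \left(- \frac{1}{739}\right) = \frac{1457}{16} - \frac{73241}{18475} = \frac{25746219}{295600}$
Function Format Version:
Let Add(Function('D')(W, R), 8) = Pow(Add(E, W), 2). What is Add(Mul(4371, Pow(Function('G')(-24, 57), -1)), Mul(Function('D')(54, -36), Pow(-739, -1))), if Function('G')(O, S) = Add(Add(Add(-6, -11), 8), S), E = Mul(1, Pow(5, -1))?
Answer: Rational(25746219, 295600) ≈ 87.098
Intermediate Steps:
E = Rational(1, 5) (E = Mul(1, Rational(1, 5)) = Rational(1, 5) ≈ 0.20000)
Function('D')(W, R) = Add(-8, Pow(Add(Rational(1, 5), W), 2))
Function('G')(O, S) = Add(-9, S) (Function('G')(O, S) = Add(Add(-17, 8), S) = Add(-9, S))
Add(Mul(4371, Pow(Function('G')(-24, 57), -1)), Mul(Function('D')(54, -36), Pow(-739, -1))) = Add(Mul(4371, Pow(Add(-9, 57), -1)), Mul(Add(-8, Mul(Rational(1, 25), Pow(Add(1, Mul(5, 54)), 2))), Pow(-739, -1))) = Add(Mul(4371, Pow(48, -1)), Mul(Add(-8, Mul(Rational(1, 25), Pow(Add(1, 270), 2))), Rational(-1, 739))) = Add(Mul(4371, Rational(1, 48)), Mul(Add(-8, Mul(Rational(1, 25), Pow(271, 2))), Rational(-1, 739))) = Add(Rational(1457, 16), Mul(Add(-8, Mul(Rational(1, 25), 73441)), Rational(-1, 739))) = Add(Rational(1457, 16), Mul(Add(-8, Rational(73441, 25)), Rational(-1, 739))) = Add(Rational(1457, 16), Mul(Rational(73241, 25), Rational(-1, 739))) = Add(Rational(1457, 16), Rational(-73241, 18475)) = Rational(25746219, 295600)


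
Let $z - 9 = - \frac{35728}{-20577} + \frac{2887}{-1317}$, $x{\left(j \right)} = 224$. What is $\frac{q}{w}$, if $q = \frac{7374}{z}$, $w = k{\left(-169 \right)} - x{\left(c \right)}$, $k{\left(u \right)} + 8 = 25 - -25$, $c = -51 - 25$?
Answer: $- \frac{11101929387}{2341199042} \approx -4.742$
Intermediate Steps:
$c = -76$ ($c = -51 - 25 = -76$)
$k{\left(u \right)} = 42$ ($k{\left(u \right)} = -8 + \left(25 - -25\right) = -8 + \left(25 + 25\right) = -8 + 50 = 42$)
$z = \frac{25727462}{3011101}$ ($z = 9 + \left(- \frac{35728}{-20577} + \frac{2887}{-1317}\right) = 9 + \left(\left(-35728\right) \left(- \frac{1}{20577}\right) + 2887 \left(- \frac{1}{1317}\right)\right) = 9 + \left(\frac{35728}{20577} - \frac{2887}{1317}\right) = 9 - \frac{1372447}{3011101} = \frac{25727462}{3011101} \approx 8.5442$)
$w = -182$ ($w = 42 - 224 = -182$)
$q = \frac{11101929387}{12863731}$ ($q = \frac{7374}{\frac{25727462}{3011101}} = 7374 \cdot \frac{3011101}{25727462} = \frac{11101929387}{12863731} \approx 863.04$)
$\frac{q}{w} = \frac{11101929387}{12863731 \left(-182\right)} = \frac{11101929387}{12863731} \left(- \frac{1}{182}\right) = - \frac{11101929387}{2341199042}$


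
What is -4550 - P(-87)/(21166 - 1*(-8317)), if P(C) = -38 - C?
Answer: -134147699/29483 ≈ -4550.0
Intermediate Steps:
-4550 - P(-87)/(21166 - 1*(-8317)) = -4550 - (-38 - 1*(-87))/(21166 - 1*(-8317)) = -4550 - (-38 + 87)/(21166 + 8317) = -4550 - 49/29483 = -134147699/29483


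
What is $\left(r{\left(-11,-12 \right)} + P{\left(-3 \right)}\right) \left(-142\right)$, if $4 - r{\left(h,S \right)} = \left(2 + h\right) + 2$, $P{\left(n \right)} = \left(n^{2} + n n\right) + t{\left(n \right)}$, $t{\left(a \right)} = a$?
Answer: $-3692$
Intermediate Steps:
$P{\left(n \right)} = n + 2 n^{2}$ ($P{\left(n \right)} = \left(n^{2} + n n\right) + n = \left(n^{2} + n^{2}\right) + n = 2 n^{2} + n = n + 2 n^{2}$)
$r{\left(h,S \right)} = - h$ ($r{\left(h,S \right)} = 4 - \left(\left(2 + h\right) + 2\right) = 4 - \left(4 + h\right) = - h$)
$\left(r{\left(-11,-12 \right)} + P{\left(-3 \right)}\right) \left(-142\right) = \left(\left(-1\right) \left(-11\right) - 3 \left(1 + 2 \left(-3\right)\right)\right) \left(-142\right) = \left(11 - 3 \left(1 - 6\right)\right) \left(-142\right) = \left(11 - -15\right) \left(-142\right) = \left(11 + 15\right) \left(-142\right) = 26 \left(-142\right) = -3692$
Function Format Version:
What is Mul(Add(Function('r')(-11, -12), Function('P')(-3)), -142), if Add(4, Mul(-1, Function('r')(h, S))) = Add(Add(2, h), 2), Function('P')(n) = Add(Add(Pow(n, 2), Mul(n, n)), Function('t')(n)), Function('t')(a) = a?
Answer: -3692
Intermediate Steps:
Function('P')(n) = Add(n, Mul(2, Pow(n, 2))) (Function('P')(n) = Add(Add(Pow(n, 2), Mul(n, n)), n) = Add(Add(Pow(n, 2), Pow(n, 2)), n) = Add(Mul(2, Pow(n, 2)), n) = Add(n, Mul(2, Pow(n, 2))))
Function('r')(h, S) = Mul(-1, h) (Function('r')(h, S) = Add(4, Mul(-1, Add(Add(2, h), 2))) = Add(4, Mul(-1, Add(4, h))) = Add(4, Add(-4, Mul(-1, h))) = Mul(-1, h))
Mul(Add(Function('r')(-11, -12), Function('P')(-3)), -142) = Mul(Add(Mul(-1, -11), Mul(-3, Add(1, Mul(2, -3)))), -142) = Mul(Add(11, Mul(-3, Add(1, -6))), -142) = Mul(Add(11, Mul(-3, -5)), -142) = Mul(Add(11, 15), -142) = Mul(26, -142) = -3692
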